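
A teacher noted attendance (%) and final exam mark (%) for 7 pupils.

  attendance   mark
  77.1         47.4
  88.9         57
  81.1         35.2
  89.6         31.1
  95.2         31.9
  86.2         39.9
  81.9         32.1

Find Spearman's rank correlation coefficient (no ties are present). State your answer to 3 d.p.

Rank attendance: 1, 5, 2, 6, 7, 4, 3
Rank mark: 6, 7, 4, 1, 2, 5, 3
d = rank(attendance) − rank(mark): -5, -2, -2, 5, 5, -1, 0; Σd² = 84
ρ = 1 − 6Σd² / [n(n²−1)] = 1 − 6×84 / (7×48) = 1 − 504/336 ≈ -0.500

-0.500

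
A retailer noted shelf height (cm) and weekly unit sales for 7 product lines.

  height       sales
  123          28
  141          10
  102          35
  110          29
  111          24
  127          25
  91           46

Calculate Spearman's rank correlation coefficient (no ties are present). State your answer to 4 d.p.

-0.8929

Rank height: 5, 7, 2, 3, 4, 6, 1
Rank sales: 4, 1, 6, 5, 2, 3, 7
d = rank(height) − rank(sales): 1, 6, -4, -2, 2, 3, -6; Σd² = 106
ρ = 1 − 6Σd² / [n(n²−1)] = 1 − 6×106 / (7×48) = 1 − 636/336 ≈ -0.8929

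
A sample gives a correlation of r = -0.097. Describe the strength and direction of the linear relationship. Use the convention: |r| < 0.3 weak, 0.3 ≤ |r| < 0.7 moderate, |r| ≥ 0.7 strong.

weak negative

r = -0.097 < 0 so the relationship is negative.
|r| = 0.097, which falls in the weak range.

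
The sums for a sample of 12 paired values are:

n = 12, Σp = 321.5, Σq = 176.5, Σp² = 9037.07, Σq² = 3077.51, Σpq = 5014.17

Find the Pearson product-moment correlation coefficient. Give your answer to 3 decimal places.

r = (nΣpq − ΣpΣq) / √[(nΣp² − (Σp)²)(nΣq² − (Σq)²)]
Numerator: 12×5014.17 − 321.5×176.5 = 3425.29
Denominator: √[(108444.84 − 103362.25)(36930.12 − 31152.25)] = √[5082.59 × 5777.87] = 5419.0907
r = 3425.29 / 5419.0907 ≈ 0.632

0.632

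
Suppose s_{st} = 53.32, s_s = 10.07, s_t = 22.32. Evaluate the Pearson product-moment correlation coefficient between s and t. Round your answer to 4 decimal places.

0.2372

r = Cov(s,t) / (s_s · s_t) = 53.32 / (10.07 × 22.32)
  = 53.32 / 224.7624 ≈ 0.2372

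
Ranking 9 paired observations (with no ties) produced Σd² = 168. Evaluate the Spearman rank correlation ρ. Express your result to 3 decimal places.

ρ = 1 − 6Σd² / [n(n²−1)] = 1 − 6×168 / (9×80)
  = 1 − 1008/720 = 1 − 1.4000 ≈ -0.400

-0.400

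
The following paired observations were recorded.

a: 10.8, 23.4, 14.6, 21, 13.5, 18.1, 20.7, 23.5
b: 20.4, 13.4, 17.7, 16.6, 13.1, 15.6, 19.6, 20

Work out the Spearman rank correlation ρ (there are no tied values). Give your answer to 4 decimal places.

-0.0238

Rank a: 1, 7, 3, 6, 2, 4, 5, 8
Rank b: 8, 2, 5, 4, 1, 3, 6, 7
d = rank(a) − rank(b): -7, 5, -2, 2, 1, 1, -1, 1; Σd² = 86
ρ = 1 − 6Σd² / [n(n²−1)] = 1 − 6×86 / (8×63) = 1 − 516/504 ≈ -0.0238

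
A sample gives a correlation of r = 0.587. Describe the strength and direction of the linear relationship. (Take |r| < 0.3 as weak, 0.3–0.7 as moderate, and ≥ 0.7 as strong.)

r = 0.587 > 0 so the relationship is positive.
|r| = 0.587, which falls in the moderate range.

moderate positive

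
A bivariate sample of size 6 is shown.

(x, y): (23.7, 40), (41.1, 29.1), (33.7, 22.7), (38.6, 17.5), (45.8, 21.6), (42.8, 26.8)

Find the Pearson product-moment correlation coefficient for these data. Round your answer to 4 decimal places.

-0.6772

n = 6, Σx = 225.7, Σy = 157.7, Σx² = 8806.03, Σy² = 4453.15, Σxy = 5720.82
nΣxy − ΣxΣy = 34324.92 − 35592.89 = -1267.97
nΣx² − (Σx)² = 52836.18 − 50940.49 = 1895.69; nΣy² − (Σy)² = 26718.9 − 24869.29 = 1849.61
r = -1267.97 / √(1895.69 × 1849.61) = -1267.97 / 1872.5083 ≈ -0.6772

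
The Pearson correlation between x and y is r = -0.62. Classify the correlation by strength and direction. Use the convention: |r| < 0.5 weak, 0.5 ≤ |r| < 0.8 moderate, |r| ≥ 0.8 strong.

r = -0.62 < 0 so the relationship is negative.
|r| = 0.62, which falls in the moderate range.

moderate negative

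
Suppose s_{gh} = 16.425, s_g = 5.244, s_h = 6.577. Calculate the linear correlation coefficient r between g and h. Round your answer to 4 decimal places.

r = Cov(g,h) / (s_g · s_h) = 16.425 / (5.244 × 6.577)
  = 16.425 / 34.4898 ≈ 0.4762

0.4762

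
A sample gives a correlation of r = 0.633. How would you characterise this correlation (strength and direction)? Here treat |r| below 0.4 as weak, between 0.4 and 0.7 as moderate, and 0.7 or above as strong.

r = 0.633 > 0 so the relationship is positive.
|r| = 0.633, which falls in the moderate range.

moderate positive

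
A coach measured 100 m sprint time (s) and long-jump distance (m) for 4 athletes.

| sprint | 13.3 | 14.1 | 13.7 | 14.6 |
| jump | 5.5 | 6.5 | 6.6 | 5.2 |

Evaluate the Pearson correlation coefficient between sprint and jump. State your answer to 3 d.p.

n = 4, Σx = 55.7, Σy = 23.8, Σx² = 776.55, Σy² = 143.1, Σxy = 331.14
nΣxy − ΣxΣy = 1324.56 − 1325.66 = -1.1
nΣx² − (Σx)² = 3106.2 − 3102.49 = 3.71; nΣy² − (Σy)² = 572.4 − 566.44 = 5.96
r = -1.1 / √(3.71 × 5.96) = -1.1 / 4.7023 ≈ -0.234

-0.234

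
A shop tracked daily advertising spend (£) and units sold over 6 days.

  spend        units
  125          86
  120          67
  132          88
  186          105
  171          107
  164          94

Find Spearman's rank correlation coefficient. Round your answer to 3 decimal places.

0.943

Rank spend: 2, 1, 3, 6, 5, 4
Rank units: 2, 1, 3, 5, 6, 4
d = rank(spend) − rank(units): 0, 0, 0, 1, -1, 0; Σd² = 2
ρ = 1 − 6Σd² / [n(n²−1)] = 1 − 6×2 / (6×35) = 1 − 12/210 ≈ 0.943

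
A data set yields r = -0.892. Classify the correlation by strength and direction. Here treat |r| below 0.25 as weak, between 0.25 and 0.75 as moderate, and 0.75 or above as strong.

strong negative

r = -0.892 < 0 so the relationship is negative.
|r| = 0.892, which falls in the strong range.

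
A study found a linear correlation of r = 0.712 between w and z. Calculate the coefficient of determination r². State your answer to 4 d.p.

0.5069

r² = (0.712)² = 0.5069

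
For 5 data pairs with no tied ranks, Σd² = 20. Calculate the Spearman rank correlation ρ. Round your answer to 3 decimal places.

ρ = 1 − 6Σd² / [n(n²−1)] = 1 − 6×20 / (5×24)
  = 1 − 120/120 = 1 − 1.0000 ≈ 0.000

0.000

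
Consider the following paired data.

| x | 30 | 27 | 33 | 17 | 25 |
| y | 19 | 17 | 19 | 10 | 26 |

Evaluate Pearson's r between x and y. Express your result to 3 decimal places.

n = 5, Σx = 132, Σy = 91, Σx² = 3632, Σy² = 1787, Σxy = 2476
nΣxy − ΣxΣy = 12380 − 12012 = 368
nΣx² − (Σx)² = 18160 − 17424 = 736; nΣy² − (Σy)² = 8935 − 8281 = 654
r = 368 / √(736 × 654) = 368 / 693.7896 ≈ 0.530

0.530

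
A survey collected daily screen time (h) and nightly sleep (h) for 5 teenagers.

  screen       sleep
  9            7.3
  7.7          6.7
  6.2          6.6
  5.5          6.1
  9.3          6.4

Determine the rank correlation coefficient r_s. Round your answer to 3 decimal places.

Rank screen: 4, 3, 2, 1, 5
Rank sleep: 5, 4, 3, 1, 2
d = rank(screen) − rank(sleep): -1, -1, -1, 0, 3; Σd² = 12
ρ = 1 − 6Σd² / [n(n²−1)] = 1 − 6×12 / (5×24) = 1 − 72/120 ≈ 0.400

0.400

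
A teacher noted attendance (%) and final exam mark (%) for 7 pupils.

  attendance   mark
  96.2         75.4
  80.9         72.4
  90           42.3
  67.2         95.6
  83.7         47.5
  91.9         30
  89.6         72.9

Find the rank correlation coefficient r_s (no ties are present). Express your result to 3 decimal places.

-0.357

Rank attendance: 7, 2, 5, 1, 3, 6, 4
Rank mark: 6, 4, 2, 7, 3, 1, 5
d = rank(attendance) − rank(mark): 1, -2, 3, -6, 0, 5, -1; Σd² = 76
ρ = 1 − 6Σd² / [n(n²−1)] = 1 − 6×76 / (7×48) = 1 − 456/336 ≈ -0.357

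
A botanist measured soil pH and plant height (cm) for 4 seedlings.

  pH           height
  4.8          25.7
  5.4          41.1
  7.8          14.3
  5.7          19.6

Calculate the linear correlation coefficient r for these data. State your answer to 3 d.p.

n = 4, Σx = 23.7, Σy = 100.7, Σx² = 145.53, Σy² = 2938.35, Σxy = 568.56
nΣxy − ΣxΣy = 2274.24 − 2386.59 = -112.35
nΣx² − (Σx)² = 582.12 − 561.69 = 20.43; nΣy² − (Σy)² = 11753.4 − 10140.49 = 1612.91
r = -112.35 / √(20.43 × 1612.91) = -112.35 / 181.5262 ≈ -0.619

-0.619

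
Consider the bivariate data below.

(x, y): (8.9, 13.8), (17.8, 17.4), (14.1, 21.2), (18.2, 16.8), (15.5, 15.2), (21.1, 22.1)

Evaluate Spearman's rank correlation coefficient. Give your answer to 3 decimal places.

0.600

Rank x: 1, 4, 2, 5, 3, 6
Rank y: 1, 4, 5, 3, 2, 6
d = rank(x) − rank(y): 0, 0, -3, 2, 1, 0; Σd² = 14
ρ = 1 − 6Σd² / [n(n²−1)] = 1 − 6×14 / (6×35) = 1 − 84/210 ≈ 0.600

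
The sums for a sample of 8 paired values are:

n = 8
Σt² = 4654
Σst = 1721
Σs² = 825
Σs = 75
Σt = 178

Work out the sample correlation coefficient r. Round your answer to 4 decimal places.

0.1797

r = (nΣst − ΣsΣt) / √[(nΣs² − (Σs)²)(nΣt² − (Σt)²)]
Numerator: 8×1721 − 75×178 = 418
Denominator: √[(6600 − 5625)(37232 − 31684)] = √[975 × 5548] = 2325.7902
r = 418 / 2325.7902 ≈ 0.1797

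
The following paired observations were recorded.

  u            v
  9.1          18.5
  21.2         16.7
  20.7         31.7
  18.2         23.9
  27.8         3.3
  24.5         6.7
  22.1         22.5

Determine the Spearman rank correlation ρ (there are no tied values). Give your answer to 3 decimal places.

Rank u: 1, 4, 3, 2, 7, 6, 5
Rank v: 4, 3, 7, 6, 1, 2, 5
d = rank(u) − rank(v): -3, 1, -4, -4, 6, 4, 0; Σd² = 94
ρ = 1 − 6Σd² / [n(n²−1)] = 1 − 6×94 / (7×48) = 1 − 564/336 ≈ -0.679

-0.679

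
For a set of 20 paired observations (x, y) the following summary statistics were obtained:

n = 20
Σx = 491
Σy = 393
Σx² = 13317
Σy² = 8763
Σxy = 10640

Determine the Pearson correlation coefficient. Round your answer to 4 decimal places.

r = (nΣxy − ΣxΣy) / √[(nΣx² − (Σx)²)(nΣy² − (Σy)²)]
Numerator: 20×10640 − 491×393 = 19837
Denominator: √[(266340 − 241081)(175260 − 154449)] = √[25259 × 20811] = 22927.3864
r = 19837 / 22927.3864 ≈ 0.8652

0.8652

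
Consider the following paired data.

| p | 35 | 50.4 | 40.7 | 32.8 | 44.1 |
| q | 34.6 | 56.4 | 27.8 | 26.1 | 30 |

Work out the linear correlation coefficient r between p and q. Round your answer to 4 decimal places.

n = 5, Σp = 203, Σq = 174.9, Σp² = 8442.3, Σq² = 6732.17, Σpq = 7364.1
nΣpq − ΣpΣq = 36820.5 − 35504.7 = 1315.8
nΣp² − (Σp)² = 42211.5 − 41209 = 1002.5; nΣq² − (Σq)² = 33660.85 − 30590.01 = 3070.84
r = 1315.8 / √(1002.5 × 3070.84) = 1315.8 / 1754.5703 ≈ 0.7499

0.7499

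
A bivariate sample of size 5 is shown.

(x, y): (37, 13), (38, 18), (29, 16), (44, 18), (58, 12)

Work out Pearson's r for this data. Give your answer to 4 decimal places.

-0.4591

n = 5, Σx = 206, Σy = 77, Σx² = 8954, Σy² = 1217, Σxy = 3117
nΣxy − ΣxΣy = 15585 − 15862 = -277
nΣx² − (Σx)² = 44770 − 42436 = 2334; nΣy² − (Σy)² = 6085 − 5929 = 156
r = -277 / √(2334 × 156) = -277 / 603.4103 ≈ -0.4591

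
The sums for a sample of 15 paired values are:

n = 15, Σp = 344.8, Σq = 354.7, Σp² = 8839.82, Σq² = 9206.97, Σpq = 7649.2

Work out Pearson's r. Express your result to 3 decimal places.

-0.583

r = (nΣpq − ΣpΣq) / √[(nΣp² − (Σp)²)(nΣq² − (Σq)²)]
Numerator: 15×7649.2 − 344.8×354.7 = -7562.56
Denominator: √[(132597.3 − 118887.04)(138104.55 − 125812.09)] = √[13710.26 × 12292.46] = 12982.0192
r = -7562.56 / 12982.0192 ≈ -0.583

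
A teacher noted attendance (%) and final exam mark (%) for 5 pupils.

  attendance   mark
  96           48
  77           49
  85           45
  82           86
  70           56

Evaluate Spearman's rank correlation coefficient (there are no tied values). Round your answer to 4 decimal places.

Rank attendance: 5, 2, 4, 3, 1
Rank mark: 2, 3, 1, 5, 4
d = rank(attendance) − rank(mark): 3, -1, 3, -2, -3; Σd² = 32
ρ = 1 − 6Σd² / [n(n²−1)] = 1 − 6×32 / (5×24) = 1 − 192/120 ≈ -0.6000

-0.6000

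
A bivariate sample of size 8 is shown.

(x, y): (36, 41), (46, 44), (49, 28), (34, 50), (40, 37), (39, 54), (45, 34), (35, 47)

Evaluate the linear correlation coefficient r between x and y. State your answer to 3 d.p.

-0.695

n = 8, Σx = 324, Σy = 335, Σx² = 13340, Σy² = 14551, Σxy = 13333
nΣxy − ΣxΣy = 106664 − 108540 = -1876
nΣx² − (Σx)² = 106720 − 104976 = 1744; nΣy² − (Σy)² = 116408 − 112225 = 4183
r = -1876 / √(1744 × 4183) = -1876 / 2700.9539 ≈ -0.695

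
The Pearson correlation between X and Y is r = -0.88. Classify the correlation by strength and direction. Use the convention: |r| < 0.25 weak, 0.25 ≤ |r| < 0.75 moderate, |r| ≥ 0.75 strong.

strong negative

r = -0.88 < 0 so the relationship is negative.
|r| = 0.88, which falls in the strong range.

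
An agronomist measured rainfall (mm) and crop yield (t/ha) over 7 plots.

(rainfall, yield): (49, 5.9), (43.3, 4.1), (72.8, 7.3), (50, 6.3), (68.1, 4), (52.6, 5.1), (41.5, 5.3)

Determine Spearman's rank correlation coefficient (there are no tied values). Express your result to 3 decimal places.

0.179

Rank rainfall: 3, 2, 7, 4, 6, 5, 1
Rank yield: 5, 2, 7, 6, 1, 3, 4
d = rank(rainfall) − rank(yield): -2, 0, 0, -2, 5, 2, -3; Σd² = 46
ρ = 1 − 6Σd² / [n(n²−1)] = 1 − 6×46 / (7×48) = 1 − 276/336 ≈ 0.179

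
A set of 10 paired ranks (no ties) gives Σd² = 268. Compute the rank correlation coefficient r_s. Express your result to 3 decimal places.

-0.624

ρ = 1 − 6Σd² / [n(n²−1)] = 1 − 6×268 / (10×99)
  = 1 − 1608/990 = 1 − 1.6242 ≈ -0.624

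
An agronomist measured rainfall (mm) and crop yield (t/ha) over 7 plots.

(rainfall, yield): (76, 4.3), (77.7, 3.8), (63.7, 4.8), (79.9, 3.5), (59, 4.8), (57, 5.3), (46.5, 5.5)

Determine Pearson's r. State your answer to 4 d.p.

-0.9546

n = 7, Σx = 459.8, Σy = 32, Σx² = 31147.24, Σy² = 149.6, Σxy = 2048.52
nΣxy − ΣxΣy = 14339.64 − 14713.6 = -373.96
nΣx² − (Σx)² = 218030.68 − 211416.04 = 6614.64; nΣy² − (Σy)² = 1047.2 − 1024 = 23.2
r = -373.96 / √(6614.64 × 23.2) = -373.96 / 391.7393 ≈ -0.9546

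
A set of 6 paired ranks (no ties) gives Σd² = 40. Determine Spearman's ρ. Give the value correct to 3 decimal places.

-0.143

ρ = 1 − 6Σd² / [n(n²−1)] = 1 − 6×40 / (6×35)
  = 1 − 240/210 = 1 − 1.1429 ≈ -0.143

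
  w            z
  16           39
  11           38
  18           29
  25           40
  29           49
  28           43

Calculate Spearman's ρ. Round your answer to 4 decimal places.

0.8286

Rank w: 2, 1, 3, 4, 6, 5
Rank z: 3, 2, 1, 4, 6, 5
d = rank(w) − rank(z): -1, -1, 2, 0, 0, 0; Σd² = 6
ρ = 1 − 6Σd² / [n(n²−1)] = 1 − 6×6 / (6×35) = 1 − 36/210 ≈ 0.8286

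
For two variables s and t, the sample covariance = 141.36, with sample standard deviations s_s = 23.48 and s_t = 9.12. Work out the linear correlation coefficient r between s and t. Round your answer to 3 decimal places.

0.660

r = Cov(s,t) / (s_s · s_t) = 141.36 / (23.48 × 9.12)
  = 141.36 / 214.1376 ≈ 0.660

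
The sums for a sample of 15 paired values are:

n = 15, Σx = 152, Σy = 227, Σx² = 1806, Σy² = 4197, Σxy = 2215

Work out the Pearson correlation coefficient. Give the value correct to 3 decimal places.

-0.190

r = (nΣxy − ΣxΣy) / √[(nΣx² − (Σx)²)(nΣy² − (Σy)²)]
Numerator: 15×2215 − 152×227 = -1279
Denominator: √[(27090 − 23104)(62955 − 51529)] = √[3986 × 11426] = 6748.6322
r = -1279 / 6748.6322 ≈ -0.190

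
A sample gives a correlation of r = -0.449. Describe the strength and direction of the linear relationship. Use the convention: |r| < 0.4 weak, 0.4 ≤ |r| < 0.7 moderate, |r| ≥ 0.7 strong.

moderate negative

r = -0.449 < 0 so the relationship is negative.
|r| = 0.449, which falls in the moderate range.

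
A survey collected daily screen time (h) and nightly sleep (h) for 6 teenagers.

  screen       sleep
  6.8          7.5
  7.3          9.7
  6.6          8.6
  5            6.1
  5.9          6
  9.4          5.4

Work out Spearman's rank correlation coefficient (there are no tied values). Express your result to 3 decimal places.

0.029

Rank screen: 4, 5, 3, 1, 2, 6
Rank sleep: 4, 6, 5, 3, 2, 1
d = rank(screen) − rank(sleep): 0, -1, -2, -2, 0, 5; Σd² = 34
ρ = 1 − 6Σd² / [n(n²−1)] = 1 − 6×34 / (6×35) = 1 − 204/210 ≈ 0.029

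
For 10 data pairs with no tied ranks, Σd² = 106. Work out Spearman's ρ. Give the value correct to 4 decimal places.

ρ = 1 − 6Σd² / [n(n²−1)] = 1 − 6×106 / (10×99)
  = 1 − 636/990 = 1 − 0.64242 ≈ 0.3576

0.3576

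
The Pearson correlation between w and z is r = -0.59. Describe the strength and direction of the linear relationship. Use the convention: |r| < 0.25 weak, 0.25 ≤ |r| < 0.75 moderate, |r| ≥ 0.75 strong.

r = -0.59 < 0 so the relationship is negative.
|r| = 0.59, which falls in the moderate range.

moderate negative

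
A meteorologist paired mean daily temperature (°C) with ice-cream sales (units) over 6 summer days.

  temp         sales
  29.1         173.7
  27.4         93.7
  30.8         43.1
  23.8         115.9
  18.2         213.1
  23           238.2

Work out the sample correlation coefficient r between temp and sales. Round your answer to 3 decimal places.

n = 6, Σx = 152.3, Σy = 877.7, Σx² = 3972.89, Σy² = 156392.65, Σxy = 21064.97
nΣxy − ΣxΣy = 126389.82 − 133673.71 = -7283.89
nΣx² − (Σx)² = 23837.34 − 23195.29 = 642.05; nΣy² − (Σy)² = 938355.9 − 770357.29 = 167998.61
r = -7283.89 / √(642.05 × 167998.61) = -7283.89 / 10385.7358 ≈ -0.701

-0.701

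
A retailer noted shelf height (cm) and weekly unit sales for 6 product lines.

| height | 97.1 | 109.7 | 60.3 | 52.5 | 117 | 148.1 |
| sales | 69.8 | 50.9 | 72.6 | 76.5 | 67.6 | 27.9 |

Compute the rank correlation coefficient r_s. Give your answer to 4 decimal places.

-0.9429

Rank height: 3, 4, 2, 1, 5, 6
Rank sales: 4, 2, 5, 6, 3, 1
d = rank(height) − rank(sales): -1, 2, -3, -5, 2, 5; Σd² = 68
ρ = 1 − 6Σd² / [n(n²−1)] = 1 − 6×68 / (6×35) = 1 − 408/210 ≈ -0.9429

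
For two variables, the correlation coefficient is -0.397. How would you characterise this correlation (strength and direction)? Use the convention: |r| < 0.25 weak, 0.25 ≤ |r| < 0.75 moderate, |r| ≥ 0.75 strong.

moderate negative

r = -0.397 < 0 so the relationship is negative.
|r| = 0.397, which falls in the moderate range.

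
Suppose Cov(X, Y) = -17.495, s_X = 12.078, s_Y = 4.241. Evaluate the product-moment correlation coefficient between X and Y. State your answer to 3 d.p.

-0.342

r = Cov(X,Y) / (s_X · s_Y) = -17.495 / (12.078 × 4.241)
  = -17.495 / 51.2228 ≈ -0.342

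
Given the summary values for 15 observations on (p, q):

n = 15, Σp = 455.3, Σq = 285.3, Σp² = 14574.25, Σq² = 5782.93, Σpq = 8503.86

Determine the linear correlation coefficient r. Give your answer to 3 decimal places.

-0.301

r = (nΣpq − ΣpΣq) / √[(nΣp² − (Σp)²)(nΣq² − (Σq)²)]
Numerator: 15×8503.86 − 455.3×285.3 = -2339.19
Denominator: √[(218613.75 − 207298.09)(86743.95 − 81396.09)] = √[11315.66 × 5347.86] = 7779.1108
r = -2339.19 / 7779.1108 ≈ -0.301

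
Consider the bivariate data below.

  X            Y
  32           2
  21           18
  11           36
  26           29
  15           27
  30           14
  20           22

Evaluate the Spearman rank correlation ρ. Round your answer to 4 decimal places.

Rank X: 7, 4, 1, 5, 2, 6, 3
Rank Y: 1, 3, 7, 6, 5, 2, 4
d = rank(X) − rank(Y): 6, 1, -6, -1, -3, 4, -1; Σd² = 100
ρ = 1 − 6Σd² / [n(n²−1)] = 1 − 6×100 / (7×48) = 1 − 600/336 ≈ -0.7857

-0.7857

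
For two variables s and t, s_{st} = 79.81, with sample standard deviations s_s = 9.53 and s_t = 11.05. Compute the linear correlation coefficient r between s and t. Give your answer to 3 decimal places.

0.758

r = Cov(s,t) / (s_s · s_t) = 79.81 / (9.53 × 11.05)
  = 79.81 / 105.3065 ≈ 0.758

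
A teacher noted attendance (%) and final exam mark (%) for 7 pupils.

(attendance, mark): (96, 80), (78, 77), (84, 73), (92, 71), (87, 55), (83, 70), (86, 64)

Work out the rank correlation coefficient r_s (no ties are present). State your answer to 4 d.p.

0.0357

Rank attendance: 7, 1, 3, 6, 5, 2, 4
Rank mark: 7, 6, 5, 4, 1, 3, 2
d = rank(attendance) − rank(mark): 0, -5, -2, 2, 4, -1, 2; Σd² = 54
ρ = 1 − 6Σd² / [n(n²−1)] = 1 − 6×54 / (7×48) = 1 − 324/336 ≈ 0.0357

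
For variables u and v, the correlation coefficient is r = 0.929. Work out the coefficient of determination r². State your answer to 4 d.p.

r² = (0.929)² = 0.8630

0.8630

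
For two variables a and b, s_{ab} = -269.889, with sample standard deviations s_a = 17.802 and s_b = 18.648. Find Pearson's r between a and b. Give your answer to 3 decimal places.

-0.813

r = Cov(a,b) / (s_a · s_b) = -269.889 / (17.802 × 18.648)
  = -269.889 / 331.9717 ≈ -0.813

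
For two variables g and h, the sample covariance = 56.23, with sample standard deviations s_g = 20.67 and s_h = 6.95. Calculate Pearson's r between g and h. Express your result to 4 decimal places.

r = Cov(g,h) / (s_g · s_h) = 56.23 / (20.67 × 6.95)
  = 56.23 / 143.6565 ≈ 0.3914

0.3914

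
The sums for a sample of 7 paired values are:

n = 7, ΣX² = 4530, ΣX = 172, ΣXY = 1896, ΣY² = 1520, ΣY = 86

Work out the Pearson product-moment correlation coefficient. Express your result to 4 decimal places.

-0.5788

r = (nΣXY − ΣXΣY) / √[(nΣX² − (ΣX)²)(nΣY² − (ΣY)²)]
Numerator: 7×1896 − 172×86 = -1520
Denominator: √[(31710 − 29584)(10640 − 7396)] = √[2126 × 3244] = 2626.1653
r = -1520 / 2626.1653 ≈ -0.5788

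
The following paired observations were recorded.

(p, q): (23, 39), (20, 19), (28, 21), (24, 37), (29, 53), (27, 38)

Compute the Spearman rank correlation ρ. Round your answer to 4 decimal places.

Rank p: 2, 1, 5, 3, 6, 4
Rank q: 5, 1, 2, 3, 6, 4
d = rank(p) − rank(q): -3, 0, 3, 0, 0, 0; Σd² = 18
ρ = 1 − 6Σd² / [n(n²−1)] = 1 − 6×18 / (6×35) = 1 − 108/210 ≈ 0.4857

0.4857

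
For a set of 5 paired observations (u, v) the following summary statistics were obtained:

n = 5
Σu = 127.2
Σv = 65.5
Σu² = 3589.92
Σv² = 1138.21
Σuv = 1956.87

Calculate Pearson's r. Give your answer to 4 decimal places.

r = (nΣuv − ΣuΣv) / √[(nΣu² − (Σu)²)(nΣv² − (Σv)²)]
Numerator: 5×1956.87 − 127.2×65.5 = 1452.75
Denominator: √[(17949.6 − 16179.84)(5691.05 − 4290.25)] = √[1769.76 × 1400.8] = 1574.5094
r = 1452.75 / 1574.5094 ≈ 0.9227

0.9227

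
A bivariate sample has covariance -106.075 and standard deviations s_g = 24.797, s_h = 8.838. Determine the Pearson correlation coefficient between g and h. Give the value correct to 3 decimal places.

-0.484

r = Cov(g,h) / (s_g · s_h) = -106.075 / (24.797 × 8.838)
  = -106.075 / 219.1559 ≈ -0.484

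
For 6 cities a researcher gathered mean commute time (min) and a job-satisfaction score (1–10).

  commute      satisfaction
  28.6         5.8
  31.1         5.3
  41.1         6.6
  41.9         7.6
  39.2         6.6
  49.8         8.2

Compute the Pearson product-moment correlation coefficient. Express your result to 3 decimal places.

n = 6, Σx = 231.7, Σy = 40.1, Σx² = 9246.67, Σy² = 273.85, Σxy = 1587.49
nΣxy − ΣxΣy = 9524.94 − 9291.17 = 233.77
nΣx² − (Σx)² = 55480.02 − 53684.89 = 1795.13; nΣy² − (Σy)² = 1643.1 − 1608.01 = 35.09
r = 233.77 / √(1795.13 × 35.09) = 233.77 / 250.9803 ≈ 0.931

0.931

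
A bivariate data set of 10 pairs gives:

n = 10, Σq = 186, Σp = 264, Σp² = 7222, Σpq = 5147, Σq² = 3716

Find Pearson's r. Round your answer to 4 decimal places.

r = (nΣpq − ΣpΣq) / √[(nΣp² − (Σp)²)(nΣq² − (Σq)²)]
Numerator: 10×5147 − 264×186 = 2366
Denominator: √[(72220 − 69696)(37160 − 34596)] = √[2524 × 2564] = 2543.9214
r = 2366 / 2543.9214 ≈ 0.9301

0.9301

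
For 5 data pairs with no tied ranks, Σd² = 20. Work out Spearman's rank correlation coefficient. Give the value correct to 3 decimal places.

ρ = 1 − 6Σd² / [n(n²−1)] = 1 − 6×20 / (5×24)
  = 1 − 120/120 = 1 − 1.0000 ≈ 0.000

0.000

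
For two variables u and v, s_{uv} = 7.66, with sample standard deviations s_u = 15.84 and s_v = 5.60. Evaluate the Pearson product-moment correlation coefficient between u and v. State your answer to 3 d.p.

r = Cov(u,v) / (s_u · s_v) = 7.66 / (15.84 × 5.60)
  = 7.66 / 88.7040 ≈ 0.086

0.086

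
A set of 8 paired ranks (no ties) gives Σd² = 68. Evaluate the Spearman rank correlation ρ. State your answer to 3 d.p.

0.190

ρ = 1 − 6Σd² / [n(n²−1)] = 1 − 6×68 / (8×63)
  = 1 − 408/504 = 1 − 0.8095 ≈ 0.190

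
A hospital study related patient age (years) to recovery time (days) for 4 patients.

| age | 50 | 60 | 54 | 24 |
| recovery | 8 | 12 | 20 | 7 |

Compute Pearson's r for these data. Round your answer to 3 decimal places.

0.565

n = 4, Σx = 188, Σy = 47, Σx² = 9592, Σy² = 657, Σxy = 2368
nΣxy − ΣxΣy = 9472 − 8836 = 636
nΣx² − (Σx)² = 38368 − 35344 = 3024; nΣy² − (Σy)² = 2628 − 2209 = 419
r = 636 / √(3024 × 419) = 636 / 1125.6358 ≈ 0.565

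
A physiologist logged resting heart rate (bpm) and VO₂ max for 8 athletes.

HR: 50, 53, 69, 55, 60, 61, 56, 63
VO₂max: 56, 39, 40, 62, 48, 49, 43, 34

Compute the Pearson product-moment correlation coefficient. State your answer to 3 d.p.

n = 8, Σx = 467, Σy = 371, Σx² = 27521, Σy² = 17811, Σxy = 21456
nΣxy − ΣxΣy = 171648 − 173257 = -1609
nΣx² − (Σx)² = 220168 − 218089 = 2079; nΣy² − (Σy)² = 142488 − 137641 = 4847
r = -1609 / √(2079 × 4847) = -1609 / 3174.4154 ≈ -0.507

-0.507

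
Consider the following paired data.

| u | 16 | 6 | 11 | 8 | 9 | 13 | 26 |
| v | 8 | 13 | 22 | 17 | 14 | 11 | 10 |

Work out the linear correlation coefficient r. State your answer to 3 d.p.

-0.498

n = 7, Σu = 89, Σv = 95, Σu² = 1403, Σv² = 1423, Σuv = 1113
nΣuv − ΣuΣv = 7791 − 8455 = -664
nΣu² − (Σu)² = 9821 − 7921 = 1900; nΣv² − (Σv)² = 9961 − 9025 = 936
r = -664 / √(1900 × 936) = -664 / 1333.5666 ≈ -0.498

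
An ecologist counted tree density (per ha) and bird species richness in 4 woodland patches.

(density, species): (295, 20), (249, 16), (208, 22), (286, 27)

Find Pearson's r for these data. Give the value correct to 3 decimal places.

n = 4, Σx = 1038, Σy = 85, Σx² = 274086, Σy² = 1869, Σxy = 22182
nΣxy − ΣxΣy = 88728 − 88230 = 498
nΣx² − (Σx)² = 1096344 − 1077444 = 18900; nΣy² − (Σy)² = 7476 − 7225 = 251
r = 498 / √(18900 × 251) = 498 / 2178.0496 ≈ 0.229

0.229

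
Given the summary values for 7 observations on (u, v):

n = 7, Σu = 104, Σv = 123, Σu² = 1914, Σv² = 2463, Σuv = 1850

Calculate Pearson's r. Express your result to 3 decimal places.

0.068

r = (nΣuv − ΣuΣv) / √[(nΣu² − (Σu)²)(nΣv² − (Σv)²)]
Numerator: 7×1850 − 104×123 = 158
Denominator: √[(13398 − 10816)(17241 − 15129)] = √[2582 × 2112] = 2335.2053
r = 158 / 2335.2053 ≈ 0.068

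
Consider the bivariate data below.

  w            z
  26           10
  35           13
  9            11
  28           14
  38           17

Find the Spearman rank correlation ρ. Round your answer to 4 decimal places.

Rank w: 2, 4, 1, 3, 5
Rank z: 1, 3, 2, 4, 5
d = rank(w) − rank(z): 1, 1, -1, -1, 0; Σd² = 4
ρ = 1 − 6Σd² / [n(n²−1)] = 1 − 6×4 / (5×24) = 1 − 24/120 ≈ 0.8000

0.8000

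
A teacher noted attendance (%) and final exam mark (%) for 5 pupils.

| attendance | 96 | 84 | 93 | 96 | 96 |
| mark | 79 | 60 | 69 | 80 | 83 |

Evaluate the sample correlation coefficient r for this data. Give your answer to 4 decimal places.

n = 5, Σx = 465, Σy = 371, Σx² = 43353, Σy² = 27891, Σxy = 34689
nΣxy − ΣxΣy = 173445 − 172515 = 930
nΣx² − (Σx)² = 216765 − 216225 = 540; nΣy² − (Σy)² = 139455 − 137641 = 1814
r = 930 / √(540 × 1814) = 930 / 989.7272 ≈ 0.9397

0.9397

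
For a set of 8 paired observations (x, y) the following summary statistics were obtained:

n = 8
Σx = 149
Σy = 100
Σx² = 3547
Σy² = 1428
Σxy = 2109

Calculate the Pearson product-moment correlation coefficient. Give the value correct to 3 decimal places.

0.665

r = (nΣxy − ΣxΣy) / √[(nΣx² − (Σx)²)(nΣy² − (Σy)²)]
Numerator: 8×2109 − 149×100 = 1972
Denominator: √[(28376 − 22201)(11424 − 10000)] = √[6175 × 1424] = 2965.3330
r = 1972 / 2965.3330 ≈ 0.665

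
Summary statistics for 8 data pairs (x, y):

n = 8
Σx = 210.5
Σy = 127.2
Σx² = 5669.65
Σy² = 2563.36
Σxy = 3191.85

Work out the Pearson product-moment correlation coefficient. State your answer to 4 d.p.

-0.5830

r = (nΣxy − ΣxΣy) / √[(nΣx² − (Σx)²)(nΣy² − (Σy)²)]
Numerator: 8×3191.85 − 210.5×127.2 = -1240.8
Denominator: √[(45357.2 − 44310.25)(20506.88 − 16179.84)] = √[1046.95 × 4327.04] = 2128.4254
r = -1240.8 / 2128.4254 ≈ -0.5830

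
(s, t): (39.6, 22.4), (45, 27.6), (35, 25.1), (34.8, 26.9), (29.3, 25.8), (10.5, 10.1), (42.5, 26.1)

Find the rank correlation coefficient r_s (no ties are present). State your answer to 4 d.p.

Rank s: 5, 7, 4, 3, 2, 1, 6
Rank t: 2, 7, 3, 6, 4, 1, 5
d = rank(s) − rank(t): 3, 0, 1, -3, -2, 0, 1; Σd² = 24
ρ = 1 − 6Σd² / [n(n²−1)] = 1 − 6×24 / (7×48) = 1 − 144/336 ≈ 0.5714

0.5714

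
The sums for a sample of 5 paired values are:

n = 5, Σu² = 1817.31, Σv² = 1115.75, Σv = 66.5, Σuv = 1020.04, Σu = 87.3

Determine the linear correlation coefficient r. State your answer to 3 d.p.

-0.542

r = (nΣuv − ΣuΣv) / √[(nΣu² − (Σu)²)(nΣv² − (Σv)²)]
Numerator: 5×1020.04 − 87.3×66.5 = -705.25
Denominator: √[(9086.55 − 7621.29)(5578.75 − 4422.25)] = √[1465.26 × 1156.5] = 1301.7577
r = -705.25 / 1301.7577 ≈ -0.542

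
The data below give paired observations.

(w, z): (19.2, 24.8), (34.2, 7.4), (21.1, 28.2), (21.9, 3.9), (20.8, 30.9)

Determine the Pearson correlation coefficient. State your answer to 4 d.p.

-0.5889

n = 5, Σw = 117.2, Σz = 95.2, Σw² = 2895.74, Σz² = 2435.06, Σwz = 2052.39
nΣwz − ΣwΣz = 10261.95 − 11157.44 = -895.49
nΣw² − (Σw)² = 14478.7 − 13735.84 = 742.86; nΣz² − (Σz)² = 12175.3 − 9063.04 = 3112.26
r = -895.49 / √(742.86 × 3112.26) = -895.49 / 1520.5175 ≈ -0.5889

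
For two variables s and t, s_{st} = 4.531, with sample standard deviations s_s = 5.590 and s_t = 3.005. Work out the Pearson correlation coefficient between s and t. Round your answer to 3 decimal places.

r = Cov(s,t) / (s_s · s_t) = 4.531 / (5.590 × 3.005)
  = 4.531 / 16.7980 ≈ 0.270

0.270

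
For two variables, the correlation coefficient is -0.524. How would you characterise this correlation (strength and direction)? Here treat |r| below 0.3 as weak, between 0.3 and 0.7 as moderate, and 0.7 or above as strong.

r = -0.524 < 0 so the relationship is negative.
|r| = 0.524, which falls in the moderate range.

moderate negative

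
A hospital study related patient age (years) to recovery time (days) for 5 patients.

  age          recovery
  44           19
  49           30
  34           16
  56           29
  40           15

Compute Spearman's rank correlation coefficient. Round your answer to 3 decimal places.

0.800

Rank age: 3, 4, 1, 5, 2
Rank recovery: 3, 5, 2, 4, 1
d = rank(age) − rank(recovery): 0, -1, -1, 1, 1; Σd² = 4
ρ = 1 − 6Σd² / [n(n²−1)] = 1 − 6×4 / (5×24) = 1 − 24/120 ≈ 0.800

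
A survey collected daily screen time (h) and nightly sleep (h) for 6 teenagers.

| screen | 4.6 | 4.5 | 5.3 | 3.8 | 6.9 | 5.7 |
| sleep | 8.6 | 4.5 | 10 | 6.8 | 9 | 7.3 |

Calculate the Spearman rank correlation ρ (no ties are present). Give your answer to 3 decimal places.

Rank screen: 3, 2, 4, 1, 6, 5
Rank sleep: 4, 1, 6, 2, 5, 3
d = rank(screen) − rank(sleep): -1, 1, -2, -1, 1, 2; Σd² = 12
ρ = 1 − 6Σd² / [n(n²−1)] = 1 − 6×12 / (6×35) = 1 − 72/210 ≈ 0.657

0.657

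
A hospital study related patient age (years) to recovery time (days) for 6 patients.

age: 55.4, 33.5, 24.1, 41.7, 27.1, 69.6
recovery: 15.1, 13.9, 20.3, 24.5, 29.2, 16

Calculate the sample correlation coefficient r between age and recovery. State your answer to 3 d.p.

n = 6, Σx = 251.4, Σy = 119, Σx² = 12089.68, Σy² = 2542.2, Σxy = 4717.99
nΣxy − ΣxΣy = 28307.94 − 29916.6 = -1608.66
nΣx² − (Σx)² = 72538.08 − 63201.96 = 9336.12; nΣy² − (Σy)² = 15253.2 − 14161 = 1092.2
r = -1608.66 / √(9336.12 × 1092.2) = -1608.66 / 3193.2601 ≈ -0.504

-0.504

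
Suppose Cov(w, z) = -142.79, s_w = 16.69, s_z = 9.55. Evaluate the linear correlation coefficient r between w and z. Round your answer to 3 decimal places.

r = Cov(w,z) / (s_w · s_z) = -142.79 / (16.69 × 9.55)
  = -142.79 / 159.3895 ≈ -0.896

-0.896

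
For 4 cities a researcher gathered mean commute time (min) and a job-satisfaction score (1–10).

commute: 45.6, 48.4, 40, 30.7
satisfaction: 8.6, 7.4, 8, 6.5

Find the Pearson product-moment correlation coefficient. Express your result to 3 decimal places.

n = 4, Σx = 164.7, Σy = 30.5, Σx² = 6964.41, Σy² = 234.97, Σxy = 1269.87
nΣxy − ΣxΣy = 5079.48 − 5023.35 = 56.13
nΣx² − (Σx)² = 27857.64 − 27126.09 = 731.55; nΣy² − (Σy)² = 939.88 − 930.25 = 9.63
r = 56.13 / √(731.55 × 9.63) = 56.13 / 83.9335 ≈ 0.669

0.669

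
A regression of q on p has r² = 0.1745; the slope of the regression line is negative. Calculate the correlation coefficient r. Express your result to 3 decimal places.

|r| = √0.1745 = 0.418
The association is negative, so r = −0.418.

-0.418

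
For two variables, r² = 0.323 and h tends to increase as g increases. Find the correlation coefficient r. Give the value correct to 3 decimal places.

|r| = √0.323 = 0.568
The association is positive, so r = 0.568.

0.568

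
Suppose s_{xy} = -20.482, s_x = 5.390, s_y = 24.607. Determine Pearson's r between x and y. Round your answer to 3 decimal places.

r = Cov(x,y) / (s_x · s_y) = -20.482 / (5.390 × 24.607)
  = -20.482 / 132.6317 ≈ -0.154

-0.154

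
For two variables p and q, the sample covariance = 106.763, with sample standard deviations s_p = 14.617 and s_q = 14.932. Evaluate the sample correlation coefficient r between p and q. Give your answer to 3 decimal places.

r = Cov(p,q) / (s_p · s_q) = 106.763 / (14.617 × 14.932)
  = 106.763 / 218.2610 ≈ 0.489

0.489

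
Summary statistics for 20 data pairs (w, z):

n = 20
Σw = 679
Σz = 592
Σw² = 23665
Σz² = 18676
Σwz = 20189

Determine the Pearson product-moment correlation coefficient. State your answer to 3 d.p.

r = (nΣwz − ΣwΣz) / √[(nΣw² − (Σw)²)(nΣz² − (Σz)²)]
Numerator: 20×20189 − 679×592 = 1812
Denominator: √[(473300 − 461041)(373520 − 350464)] = √[12259 × 23056] = 16812.0048
r = 1812 / 16812.0048 ≈ 0.108

0.108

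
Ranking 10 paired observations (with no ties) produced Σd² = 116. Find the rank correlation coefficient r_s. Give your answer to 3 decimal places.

0.297

ρ = 1 − 6Σd² / [n(n²−1)] = 1 − 6×116 / (10×99)
  = 1 − 696/990 = 1 − 0.7030 ≈ 0.297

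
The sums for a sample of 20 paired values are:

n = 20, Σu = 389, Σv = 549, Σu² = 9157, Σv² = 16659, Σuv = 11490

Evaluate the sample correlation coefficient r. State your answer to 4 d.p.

0.5107

r = (nΣuv − ΣuΣv) / √[(nΣu² − (Σu)²)(nΣv² − (Σv)²)]
Numerator: 20×11490 − 389×549 = 16239
Denominator: √[(183140 − 151321)(333180 − 301401)] = √[31819 × 31779] = 31798.9937
r = 16239 / 31798.9937 ≈ 0.5107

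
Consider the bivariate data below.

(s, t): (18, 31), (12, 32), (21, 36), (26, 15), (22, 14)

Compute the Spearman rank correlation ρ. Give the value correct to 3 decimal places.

-0.600

Rank s: 2, 1, 3, 5, 4
Rank t: 3, 4, 5, 2, 1
d = rank(s) − rank(t): -1, -3, -2, 3, 3; Σd² = 32
ρ = 1 − 6Σd² / [n(n²−1)] = 1 − 6×32 / (5×24) = 1 − 192/120 ≈ -0.600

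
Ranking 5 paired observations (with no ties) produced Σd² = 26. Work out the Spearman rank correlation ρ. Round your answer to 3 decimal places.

ρ = 1 − 6Σd² / [n(n²−1)] = 1 − 6×26 / (5×24)
  = 1 − 156/120 = 1 − 1.3000 ≈ -0.300

-0.300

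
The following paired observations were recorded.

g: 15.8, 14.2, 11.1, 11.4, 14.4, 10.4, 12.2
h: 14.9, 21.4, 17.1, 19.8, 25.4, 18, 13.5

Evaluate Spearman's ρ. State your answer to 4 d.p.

0.1071

Rank g: 7, 5, 2, 3, 6, 1, 4
Rank h: 2, 6, 3, 5, 7, 4, 1
d = rank(g) − rank(h): 5, -1, -1, -2, -1, -3, 3; Σd² = 50
ρ = 1 − 6Σd² / [n(n²−1)] = 1 − 6×50 / (7×48) = 1 − 300/336 ≈ 0.1071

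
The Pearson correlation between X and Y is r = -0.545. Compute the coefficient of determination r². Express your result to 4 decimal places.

0.2970

r² = (-0.545)² = 0.2970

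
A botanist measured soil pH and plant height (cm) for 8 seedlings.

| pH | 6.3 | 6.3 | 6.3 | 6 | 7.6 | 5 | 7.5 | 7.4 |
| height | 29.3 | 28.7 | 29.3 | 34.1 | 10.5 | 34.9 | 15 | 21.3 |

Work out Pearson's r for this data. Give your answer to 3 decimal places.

n = 8, Σx = 52.4, Σy = 203.1, Σx² = 348.84, Σy² = 5710.43, Σxy = 1279.01
nΣxy − ΣxΣy = 10232.08 − 10642.44 = -410.36
nΣx² − (Σx)² = 2790.72 − 2745.76 = 44.96; nΣy² − (Σy)² = 45683.44 − 41249.61 = 4433.83
r = -410.36 / √(44.96 × 4433.83) = -410.36 / 446.4807 ≈ -0.919

-0.919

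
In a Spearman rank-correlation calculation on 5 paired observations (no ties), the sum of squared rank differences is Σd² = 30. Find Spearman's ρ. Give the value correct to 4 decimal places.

-0.5000

ρ = 1 − 6Σd² / [n(n²−1)] = 1 − 6×30 / (5×24)
  = 1 − 180/120 = 1 − 1.50000 ≈ -0.5000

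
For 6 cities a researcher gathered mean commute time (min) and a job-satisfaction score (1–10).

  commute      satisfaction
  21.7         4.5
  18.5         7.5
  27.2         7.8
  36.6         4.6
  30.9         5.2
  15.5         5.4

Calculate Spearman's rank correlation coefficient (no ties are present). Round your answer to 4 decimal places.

-0.3143

Rank commute: 3, 2, 4, 6, 5, 1
Rank satisfaction: 1, 5, 6, 2, 3, 4
d = rank(commute) − rank(satisfaction): 2, -3, -2, 4, 2, -3; Σd² = 46
ρ = 1 − 6Σd² / [n(n²−1)] = 1 − 6×46 / (6×35) = 1 − 276/210 ≈ -0.3143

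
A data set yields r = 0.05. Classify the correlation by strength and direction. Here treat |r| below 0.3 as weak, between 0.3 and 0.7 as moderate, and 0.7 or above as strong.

weak positive

r = 0.05 > 0 so the relationship is positive.
|r| = 0.05, which falls in the weak range.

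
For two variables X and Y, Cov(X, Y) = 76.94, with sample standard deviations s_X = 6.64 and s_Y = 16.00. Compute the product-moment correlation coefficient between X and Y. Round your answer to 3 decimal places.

0.724

r = Cov(X,Y) / (s_X · s_Y) = 76.94 / (6.64 × 16.00)
  = 76.94 / 106.2400 ≈ 0.724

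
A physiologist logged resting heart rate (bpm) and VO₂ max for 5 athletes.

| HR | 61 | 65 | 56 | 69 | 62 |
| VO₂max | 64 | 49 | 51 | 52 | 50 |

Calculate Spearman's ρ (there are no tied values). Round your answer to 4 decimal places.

Rank HR: 2, 4, 1, 5, 3
Rank VO₂max: 5, 1, 3, 4, 2
d = rank(HR) − rank(VO₂max): -3, 3, -2, 1, 1; Σd² = 24
ρ = 1 − 6Σd² / [n(n²−1)] = 1 − 6×24 / (5×24) = 1 − 144/120 ≈ -0.2000

-0.2000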